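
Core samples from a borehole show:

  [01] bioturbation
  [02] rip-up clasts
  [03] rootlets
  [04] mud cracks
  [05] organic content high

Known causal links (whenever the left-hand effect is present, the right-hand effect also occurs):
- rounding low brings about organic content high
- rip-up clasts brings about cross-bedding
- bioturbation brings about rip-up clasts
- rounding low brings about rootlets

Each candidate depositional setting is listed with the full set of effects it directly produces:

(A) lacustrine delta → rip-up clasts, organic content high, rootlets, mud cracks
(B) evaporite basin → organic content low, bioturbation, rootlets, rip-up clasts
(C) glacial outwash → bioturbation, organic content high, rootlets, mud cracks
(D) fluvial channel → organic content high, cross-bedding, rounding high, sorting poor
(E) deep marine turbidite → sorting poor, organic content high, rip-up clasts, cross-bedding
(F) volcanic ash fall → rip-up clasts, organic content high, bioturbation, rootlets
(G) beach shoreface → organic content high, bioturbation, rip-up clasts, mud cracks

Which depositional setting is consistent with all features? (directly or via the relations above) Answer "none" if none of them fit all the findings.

Per-candidate check:
(A) lacustrine delta — bioturbation ✗; rip-up clasts ✓; rootlets ✓; mud cracks ✓; organic content high ✓
(B) evaporite basin — bioturbation ✓; rip-up clasts ✓; rootlets ✓; mud cracks ✗; organic content high ✗
(C) glacial outwash — bioturbation ✓; rip-up clasts ✓ (through bioturbation → rip-up clasts); rootlets ✓; mud cracks ✓; organic content high ✓
(D) fluvial channel — bioturbation ✗; rip-up clasts ✗; rootlets ✗; mud cracks ✗; organic content high ✓
(E) deep marine turbidite — bioturbation ✗; rip-up clasts ✓; rootlets ✗; mud cracks ✗; organic content high ✓
(F) volcanic ash fall — does not account for mud cracks
(G) beach shoreface — bioturbation ✓; rip-up clasts ✓; rootlets ✗; mud cracks ✓; organic content high ✓
(C) alone accounts for all the evidence.

C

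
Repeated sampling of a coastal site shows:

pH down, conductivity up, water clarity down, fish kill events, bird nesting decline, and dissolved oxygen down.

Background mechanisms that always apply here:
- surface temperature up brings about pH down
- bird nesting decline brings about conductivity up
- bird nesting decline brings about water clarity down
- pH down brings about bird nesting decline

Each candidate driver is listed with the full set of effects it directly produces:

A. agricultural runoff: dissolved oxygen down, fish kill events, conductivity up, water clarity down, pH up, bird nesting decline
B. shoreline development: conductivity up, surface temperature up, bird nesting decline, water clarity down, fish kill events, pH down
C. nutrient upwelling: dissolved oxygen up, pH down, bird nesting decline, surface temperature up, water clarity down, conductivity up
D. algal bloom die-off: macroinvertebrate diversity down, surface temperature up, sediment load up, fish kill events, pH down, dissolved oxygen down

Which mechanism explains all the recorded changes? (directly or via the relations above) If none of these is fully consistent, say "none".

D

For each candidate, compare predicted effects to what was observed:
(A) agricultural runoff — fails on pH down (predicts pH up, not pH down)
(B) shoreline development — pH down match; conductivity up match; water clarity down match; fish kill events match; bird nesting decline match; dissolved oxygen down miss
(C) nutrient upwelling — pH down match; conductivity up match; water clarity down match; fish kill events miss; bird nesting decline match; dissolved oxygen down miss
(D) algal bloom die-off — pH down match; conductivity up match (via pH down → bird nesting decline → conductivity up); water clarity down match (via pH down → bird nesting decline → water clarity down); fish kill events match; bird nesting decline match (via pH down → bird nesting decline); dissolved oxygen down match
(D) is the only candidate with no mismatches.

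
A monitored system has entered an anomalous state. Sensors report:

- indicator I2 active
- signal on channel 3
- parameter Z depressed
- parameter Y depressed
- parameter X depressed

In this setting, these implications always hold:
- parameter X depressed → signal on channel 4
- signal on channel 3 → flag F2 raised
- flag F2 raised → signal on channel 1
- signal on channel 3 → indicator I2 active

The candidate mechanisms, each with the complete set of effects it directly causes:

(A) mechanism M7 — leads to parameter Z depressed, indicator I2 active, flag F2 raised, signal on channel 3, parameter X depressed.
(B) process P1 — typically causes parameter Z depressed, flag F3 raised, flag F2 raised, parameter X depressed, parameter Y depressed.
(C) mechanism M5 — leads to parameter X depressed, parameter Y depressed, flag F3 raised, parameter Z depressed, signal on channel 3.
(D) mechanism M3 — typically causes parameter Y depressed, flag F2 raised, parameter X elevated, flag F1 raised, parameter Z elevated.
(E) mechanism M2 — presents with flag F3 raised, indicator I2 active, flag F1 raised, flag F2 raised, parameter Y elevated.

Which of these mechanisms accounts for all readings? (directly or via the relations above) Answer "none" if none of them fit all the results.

Testing each hypothesis:
(A) mechanism M7 — does not account for parameter Y depressed
(B) process P1 — indicator I2 active miss; signal on channel 3 miss; parameter Z depressed match; parameter Y depressed match; parameter X depressed match
(C) mechanism M5 — indicator I2 active match (through signal on channel 3 → indicator I2 active); signal on channel 3 match; parameter Z depressed match; parameter Y depressed match; parameter X depressed match
(D) mechanism M3 — indicator I2 active miss; signal on channel 3 miss; parameter Z depressed miss; parameter Y depressed match; parameter X depressed miss
(E) mechanism M2 — indicator I2 active match; signal on channel 3 miss; parameter Z depressed miss; parameter Y depressed miss; parameter X depressed miss
Only (C) is consistent with every observation.

C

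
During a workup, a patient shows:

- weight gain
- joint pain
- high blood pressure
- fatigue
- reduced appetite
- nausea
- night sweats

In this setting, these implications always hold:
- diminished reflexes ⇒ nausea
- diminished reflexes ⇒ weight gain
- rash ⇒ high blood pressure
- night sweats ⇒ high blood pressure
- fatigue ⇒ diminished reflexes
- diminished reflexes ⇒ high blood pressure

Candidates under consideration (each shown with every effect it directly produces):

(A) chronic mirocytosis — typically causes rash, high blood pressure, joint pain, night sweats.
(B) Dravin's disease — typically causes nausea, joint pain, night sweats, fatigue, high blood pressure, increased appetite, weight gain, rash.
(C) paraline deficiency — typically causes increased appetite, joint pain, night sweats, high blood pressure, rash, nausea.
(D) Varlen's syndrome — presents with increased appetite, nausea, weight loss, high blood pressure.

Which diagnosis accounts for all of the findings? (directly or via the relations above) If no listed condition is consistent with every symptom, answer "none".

Per-candidate check:
(A) chronic mirocytosis — weight gain miss; joint pain match; high blood pressure match; fatigue miss; reduced appetite miss; nausea miss; night sweats match
(B) Dravin's disease — fails on reduced appetite (predicts increased appetite, not reduced appetite)
(C) paraline deficiency — weight gain miss; joint pain match; high blood pressure match; fatigue miss; reduced appetite miss; nausea match; night sweats match
(D) Varlen's syndrome — weight gain miss; joint pain miss; high blood pressure match; fatigue miss; reduced appetite miss; nausea match; night sweats miss
Every candidate fails on at least one observation.

none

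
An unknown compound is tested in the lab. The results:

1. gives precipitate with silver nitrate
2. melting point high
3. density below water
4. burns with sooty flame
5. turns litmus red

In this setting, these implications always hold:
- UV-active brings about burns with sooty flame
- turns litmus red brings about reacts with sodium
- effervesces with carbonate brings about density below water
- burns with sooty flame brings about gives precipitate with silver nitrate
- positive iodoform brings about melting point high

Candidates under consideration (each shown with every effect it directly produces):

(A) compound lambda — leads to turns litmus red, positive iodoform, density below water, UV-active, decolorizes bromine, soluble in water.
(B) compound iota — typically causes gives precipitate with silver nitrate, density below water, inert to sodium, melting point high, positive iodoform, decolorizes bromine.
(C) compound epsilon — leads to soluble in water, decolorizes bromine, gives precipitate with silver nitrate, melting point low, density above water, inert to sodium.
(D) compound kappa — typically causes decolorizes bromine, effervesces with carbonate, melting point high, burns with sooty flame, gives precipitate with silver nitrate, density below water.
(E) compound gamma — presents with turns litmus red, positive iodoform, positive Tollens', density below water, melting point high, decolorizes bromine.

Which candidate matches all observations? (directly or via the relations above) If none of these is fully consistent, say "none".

A

Testing each hypothesis:
(A) compound lambda — accounts for every observation (gives precipitate with silver nitrate through UV-active → burns with sooty flame → gives precipitate with silver nitrate)
(B) compound iota — gives precipitate with silver nitrate ✓; melting point high ✓; density below water ✓; burns with sooty flame ✗; turns litmus red ✗
(C) compound epsilon — gives precipitate with silver nitrate ✓; melting point high ✗; density below water ✗; burns with sooty flame ✗; turns litmus red ✗
(D) compound kappa — does not account for turns litmus red
(E) compound gamma — does not account for gives precipitate with silver nitrate, burns with sooty flame
(A) alone accounts for all the evidence.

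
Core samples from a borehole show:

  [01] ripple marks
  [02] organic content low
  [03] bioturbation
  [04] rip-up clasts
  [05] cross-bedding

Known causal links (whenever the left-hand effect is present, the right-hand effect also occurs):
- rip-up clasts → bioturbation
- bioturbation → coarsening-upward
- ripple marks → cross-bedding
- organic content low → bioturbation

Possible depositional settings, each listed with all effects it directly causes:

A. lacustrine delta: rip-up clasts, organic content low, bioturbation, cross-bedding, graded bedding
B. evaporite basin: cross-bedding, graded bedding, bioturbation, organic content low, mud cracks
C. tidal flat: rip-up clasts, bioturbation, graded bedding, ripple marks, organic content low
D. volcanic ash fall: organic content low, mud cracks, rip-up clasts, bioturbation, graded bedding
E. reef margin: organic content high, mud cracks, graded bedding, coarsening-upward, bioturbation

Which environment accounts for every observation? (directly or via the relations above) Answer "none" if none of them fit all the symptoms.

Checking each candidate against the observations:
(A) lacustrine delta — does not account for ripple marks
(B) evaporite basin — ripple marks -; organic content low +; bioturbation +; rip-up clasts -; cross-bedding +
(C) tidal flat — accounts for every observation (cross-bedding through ripple marks → cross-bedding)
(D) volcanic ash fall — ripple marks -; organic content low +; bioturbation +; rip-up clasts +; cross-bedding -
(E) reef margin — ripple marks -; organic content low -; bioturbation +; rip-up clasts -; cross-bedding -
(C) is the only candidate with no mismatches.

C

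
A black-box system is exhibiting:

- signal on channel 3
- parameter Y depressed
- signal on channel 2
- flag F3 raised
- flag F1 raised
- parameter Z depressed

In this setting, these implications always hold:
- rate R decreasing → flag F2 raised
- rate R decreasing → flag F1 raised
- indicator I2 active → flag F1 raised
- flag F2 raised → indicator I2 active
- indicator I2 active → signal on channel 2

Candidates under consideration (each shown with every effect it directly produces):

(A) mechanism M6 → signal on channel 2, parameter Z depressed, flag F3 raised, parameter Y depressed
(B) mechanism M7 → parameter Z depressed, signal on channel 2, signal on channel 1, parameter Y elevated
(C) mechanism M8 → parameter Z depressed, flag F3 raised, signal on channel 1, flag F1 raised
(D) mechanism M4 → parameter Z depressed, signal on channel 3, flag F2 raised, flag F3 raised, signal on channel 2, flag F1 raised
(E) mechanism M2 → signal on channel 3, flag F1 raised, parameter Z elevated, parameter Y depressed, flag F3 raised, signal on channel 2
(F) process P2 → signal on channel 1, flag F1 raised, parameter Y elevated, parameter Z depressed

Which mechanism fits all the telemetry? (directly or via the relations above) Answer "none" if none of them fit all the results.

none

Per-candidate check:
(A) mechanism M6 — does not account for signal on channel 3, flag F1 raised
(B) mechanism M7 — signal on channel 3 NO; parameter Y depressed NO; signal on channel 2 yes; flag F3 raised NO; flag F1 raised NO; parameter Z depressed yes
(C) mechanism M8 — does not account for signal on channel 3, parameter Y depressed, signal on channel 2
(D) mechanism M4 — signal on channel 3 yes; parameter Y depressed NO; signal on channel 2 yes; flag F3 raised yes; flag F1 raised yes; parameter Z depressed yes
(E) mechanism M2 — fails on parameter Z depressed (predicts parameter Z elevated, not parameter Z depressed)
(F) process P2 — fails on signal on channel 3, parameter Y depressed, signal on channel 2, flag F3 raised (predicts parameter Y elevated, not parameter Y depressed)
No candidate is consistent with all observations.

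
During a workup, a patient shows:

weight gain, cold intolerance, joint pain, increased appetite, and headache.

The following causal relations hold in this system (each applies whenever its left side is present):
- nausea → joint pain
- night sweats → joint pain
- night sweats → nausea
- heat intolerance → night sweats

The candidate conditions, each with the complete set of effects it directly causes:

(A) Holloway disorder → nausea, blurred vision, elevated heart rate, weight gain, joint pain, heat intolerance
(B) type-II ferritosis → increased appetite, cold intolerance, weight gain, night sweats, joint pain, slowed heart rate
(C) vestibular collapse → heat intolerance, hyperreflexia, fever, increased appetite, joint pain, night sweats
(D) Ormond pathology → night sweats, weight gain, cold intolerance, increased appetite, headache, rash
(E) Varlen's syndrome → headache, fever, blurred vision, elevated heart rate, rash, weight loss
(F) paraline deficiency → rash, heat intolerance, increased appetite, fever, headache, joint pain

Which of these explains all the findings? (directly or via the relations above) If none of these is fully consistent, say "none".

Per-candidate check:
(A) Holloway disorder — fails on cold intolerance, increased appetite, headache (predicts heat intolerance, not cold intolerance)
(B) type-II ferritosis — weight gain ✓; cold intolerance ✓; joint pain ✓; increased appetite ✓; headache ✗
(C) vestibular collapse — weight gain ✗; cold intolerance ✗; joint pain ✓; increased appetite ✓; headache ✗
(D) Ormond pathology — accounts for every observation (joint pain by night sweats → joint pain)
(E) Varlen's syndrome — fails on weight gain, cold intolerance, joint pain, increased appetite (predicts weight loss, not weight gain)
(F) paraline deficiency — weight gain ✗; cold intolerance ✗; joint pain ✓; increased appetite ✓; headache ✓
Only (D) is consistent with every observation.

D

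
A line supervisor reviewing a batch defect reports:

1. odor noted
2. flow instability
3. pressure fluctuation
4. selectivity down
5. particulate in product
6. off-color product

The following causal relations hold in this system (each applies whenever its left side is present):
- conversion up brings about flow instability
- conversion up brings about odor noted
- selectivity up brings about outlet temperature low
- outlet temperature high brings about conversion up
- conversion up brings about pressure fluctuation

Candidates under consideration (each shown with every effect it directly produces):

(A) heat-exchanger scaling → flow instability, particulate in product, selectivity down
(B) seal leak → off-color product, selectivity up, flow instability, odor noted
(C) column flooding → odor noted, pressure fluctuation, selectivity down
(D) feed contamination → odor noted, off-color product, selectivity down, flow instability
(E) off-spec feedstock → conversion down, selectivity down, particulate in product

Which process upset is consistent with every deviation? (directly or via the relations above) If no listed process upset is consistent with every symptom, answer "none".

none

Per-candidate check:
(A) heat-exchanger scaling — odor noted miss; flow instability match; pressure fluctuation miss; selectivity down match; particulate in product match; off-color product miss
(B) seal leak — odor noted match; flow instability match; pressure fluctuation miss; selectivity down miss; particulate in product miss; off-color product match
(C) column flooding — odor noted match; flow instability miss; pressure fluctuation match; selectivity down match; particulate in product miss; off-color product miss
(D) feed contamination — odor noted match; flow instability match; pressure fluctuation miss; selectivity down match; particulate in product miss; off-color product match
(E) off-spec feedstock — does not account for odor noted, flow instability, pressure fluctuation, off-color product
None of the listed candidates fits everything.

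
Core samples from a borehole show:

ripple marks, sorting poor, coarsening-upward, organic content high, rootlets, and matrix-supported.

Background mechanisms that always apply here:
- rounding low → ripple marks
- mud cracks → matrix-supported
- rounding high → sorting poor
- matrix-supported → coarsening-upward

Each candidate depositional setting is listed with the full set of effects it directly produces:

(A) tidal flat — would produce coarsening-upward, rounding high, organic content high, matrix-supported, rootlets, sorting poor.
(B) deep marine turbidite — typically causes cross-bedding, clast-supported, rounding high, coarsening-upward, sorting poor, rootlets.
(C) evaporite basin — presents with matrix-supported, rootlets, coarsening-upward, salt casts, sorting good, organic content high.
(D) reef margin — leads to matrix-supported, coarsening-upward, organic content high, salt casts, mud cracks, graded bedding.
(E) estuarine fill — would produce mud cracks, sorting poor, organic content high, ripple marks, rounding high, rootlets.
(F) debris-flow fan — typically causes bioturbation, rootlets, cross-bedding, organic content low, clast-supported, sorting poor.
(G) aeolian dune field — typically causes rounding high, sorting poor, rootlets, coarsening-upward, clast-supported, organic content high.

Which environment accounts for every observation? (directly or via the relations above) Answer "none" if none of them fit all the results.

Per-candidate check:
(A) tidal flat — does not account for ripple marks
(B) deep marine turbidite — ripple marks -; sorting poor +; coarsening-upward +; organic content high -; rootlets +; matrix-supported -
(C) evaporite basin — ripple marks -; sorting poor -; coarsening-upward +; organic content high +; rootlets +; matrix-supported +
(D) reef margin — does not account for ripple marks, sorting poor, rootlets
(E) estuarine fill — accounts for every observation (coarsening-upward via mud cracks → matrix-supported → coarsening-upward)
(F) debris-flow fan — ripple marks -; sorting poor +; coarsening-upward -; organic content high -; rootlets +; matrix-supported -
(G) aeolian dune field — ripple marks -; sorting poor +; coarsening-upward +; organic content high +; rootlets +; matrix-supported -
Only (E) is consistent with every observation.

E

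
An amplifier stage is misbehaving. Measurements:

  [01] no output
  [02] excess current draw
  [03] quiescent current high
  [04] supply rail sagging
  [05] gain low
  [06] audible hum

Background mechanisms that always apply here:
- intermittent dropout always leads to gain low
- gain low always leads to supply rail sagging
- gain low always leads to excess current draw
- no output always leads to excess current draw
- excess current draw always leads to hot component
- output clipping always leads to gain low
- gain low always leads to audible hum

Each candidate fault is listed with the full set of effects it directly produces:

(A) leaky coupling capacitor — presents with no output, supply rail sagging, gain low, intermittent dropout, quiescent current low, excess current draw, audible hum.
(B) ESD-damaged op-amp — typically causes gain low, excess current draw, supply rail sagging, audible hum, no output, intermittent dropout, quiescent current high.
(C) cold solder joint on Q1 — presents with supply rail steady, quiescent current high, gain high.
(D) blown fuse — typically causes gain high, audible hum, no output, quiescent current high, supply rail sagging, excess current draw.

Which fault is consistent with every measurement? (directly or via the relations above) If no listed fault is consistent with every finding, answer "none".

B

Checking each candidate against the observations:
(A) leaky coupling capacitor — no output +; excess current draw +; quiescent current high -; supply rail sagging +; gain low +; audible hum +
(B) ESD-damaged op-amp — accounts for every observation
(C) cold solder joint on Q1 — fails on no output, excess current draw, supply rail sagging, gain low, audible hum (predicts supply rail steady, not supply rail sagging; predicts gain high, not gain low)
(D) blown fuse — no output +; excess current draw +; quiescent current high +; supply rail sagging +; gain low -; audible hum +
Only (B) is consistent with every observation.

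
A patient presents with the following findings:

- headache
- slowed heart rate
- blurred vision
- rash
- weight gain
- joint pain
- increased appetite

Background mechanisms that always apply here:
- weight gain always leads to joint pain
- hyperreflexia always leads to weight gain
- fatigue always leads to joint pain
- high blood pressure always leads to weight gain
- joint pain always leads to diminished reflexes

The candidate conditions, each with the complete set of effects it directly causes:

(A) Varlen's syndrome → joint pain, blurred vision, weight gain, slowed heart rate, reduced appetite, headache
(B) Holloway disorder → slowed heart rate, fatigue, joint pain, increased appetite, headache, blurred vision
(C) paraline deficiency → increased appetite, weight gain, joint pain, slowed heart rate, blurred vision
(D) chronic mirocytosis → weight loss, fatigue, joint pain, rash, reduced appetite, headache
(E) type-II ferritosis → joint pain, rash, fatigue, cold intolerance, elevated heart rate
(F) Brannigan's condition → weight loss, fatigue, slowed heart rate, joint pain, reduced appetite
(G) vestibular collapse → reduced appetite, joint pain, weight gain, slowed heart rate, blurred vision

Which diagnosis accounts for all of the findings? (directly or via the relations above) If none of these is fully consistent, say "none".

none

Per-candidate check:
(A) Varlen's syndrome — fails on rash, increased appetite (predicts reduced appetite, not increased appetite)
(B) Holloway disorder — does not account for rash, weight gain
(C) paraline deficiency — does not account for headache, rash
(D) chronic mirocytosis — headache yes; slowed heart rate NO; blurred vision NO; rash yes; weight gain NO; joint pain yes; increased appetite NO
(E) type-II ferritosis — fails on headache, slowed heart rate, blurred vision, weight gain, increased appetite (predicts elevated heart rate, not slowed heart rate)
(F) Brannigan's condition — fails on headache, blurred vision, rash, weight gain, increased appetite (predicts weight loss, not weight gain; predicts reduced appetite, not increased appetite)
(G) vestibular collapse — fails on headache, rash, increased appetite (predicts reduced appetite, not increased appetite)
Every candidate fails on at least one observation.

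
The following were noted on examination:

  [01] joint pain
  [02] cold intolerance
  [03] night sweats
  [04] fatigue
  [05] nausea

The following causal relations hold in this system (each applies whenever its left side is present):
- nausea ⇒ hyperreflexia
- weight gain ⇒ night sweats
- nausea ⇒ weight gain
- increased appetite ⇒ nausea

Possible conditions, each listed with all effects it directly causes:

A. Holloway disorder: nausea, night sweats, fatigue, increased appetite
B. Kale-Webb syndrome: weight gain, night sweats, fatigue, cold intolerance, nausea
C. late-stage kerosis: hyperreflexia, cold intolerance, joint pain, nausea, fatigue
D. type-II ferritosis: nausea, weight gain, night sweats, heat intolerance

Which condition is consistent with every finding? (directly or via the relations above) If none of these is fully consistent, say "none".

C

Checking each candidate against the observations:
(A) Holloway disorder — joint pain miss; cold intolerance miss; night sweats match; fatigue match; nausea match
(B) Kale-Webb syndrome — does not account for joint pain
(C) late-stage kerosis — accounts for every observation (night sweats via nausea → weight gain → night sweats)
(D) type-II ferritosis — fails on joint pain, cold intolerance, fatigue (predicts heat intolerance, not cold intolerance)
(C) is the only candidate with no mismatches.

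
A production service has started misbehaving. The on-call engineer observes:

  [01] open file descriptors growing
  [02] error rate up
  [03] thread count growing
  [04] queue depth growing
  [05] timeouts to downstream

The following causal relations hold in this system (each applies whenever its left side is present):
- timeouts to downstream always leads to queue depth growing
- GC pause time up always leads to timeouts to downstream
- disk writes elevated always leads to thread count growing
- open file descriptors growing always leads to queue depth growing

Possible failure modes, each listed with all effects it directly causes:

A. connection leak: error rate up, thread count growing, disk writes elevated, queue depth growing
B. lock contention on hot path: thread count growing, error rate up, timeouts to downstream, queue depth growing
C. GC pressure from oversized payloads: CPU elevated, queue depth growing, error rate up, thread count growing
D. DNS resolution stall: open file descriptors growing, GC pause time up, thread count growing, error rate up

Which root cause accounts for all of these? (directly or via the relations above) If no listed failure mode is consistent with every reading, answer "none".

D

Per-candidate check:
(A) connection leak — open file descriptors growing NO; error rate up yes; thread count growing yes; queue depth growing yes; timeouts to downstream NO
(B) lock contention on hot path — does not account for open file descriptors growing
(C) GC pressure from oversized payloads — open file descriptors growing NO; error rate up yes; thread count growing yes; queue depth growing yes; timeouts to downstream NO
(D) DNS resolution stall — open file descriptors growing yes; error rate up yes; thread count growing yes; queue depth growing yes (by open file descriptors growing → queue depth growing); timeouts to downstream yes (by GC pause time up → timeouts to downstream)
Only (D) is consistent with every observation.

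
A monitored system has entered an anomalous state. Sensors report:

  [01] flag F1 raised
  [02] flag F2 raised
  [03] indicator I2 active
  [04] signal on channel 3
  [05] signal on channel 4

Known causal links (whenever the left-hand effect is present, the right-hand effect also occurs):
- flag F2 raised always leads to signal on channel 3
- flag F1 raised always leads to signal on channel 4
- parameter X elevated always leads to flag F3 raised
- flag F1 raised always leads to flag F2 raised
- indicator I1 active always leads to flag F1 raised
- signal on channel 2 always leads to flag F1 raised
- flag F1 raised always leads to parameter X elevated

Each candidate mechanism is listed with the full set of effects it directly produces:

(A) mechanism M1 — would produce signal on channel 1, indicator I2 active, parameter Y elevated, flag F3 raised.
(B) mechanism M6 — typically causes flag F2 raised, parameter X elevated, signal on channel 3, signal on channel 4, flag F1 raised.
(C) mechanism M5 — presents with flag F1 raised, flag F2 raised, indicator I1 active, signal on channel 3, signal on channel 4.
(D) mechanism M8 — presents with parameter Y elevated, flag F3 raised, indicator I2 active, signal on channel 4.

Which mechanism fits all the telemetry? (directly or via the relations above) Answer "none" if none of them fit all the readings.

none

For each candidate, compare predicted effects to what was observed:
(A) mechanism M1 — flag F1 raised ✗; flag F2 raised ✗; indicator I2 active ✓; signal on channel 3 ✗; signal on channel 4 ✗
(B) mechanism M6 — flag F1 raised ✓; flag F2 raised ✓; indicator I2 active ✗; signal on channel 3 ✓; signal on channel 4 ✓
(C) mechanism M5 — flag F1 raised ✓; flag F2 raised ✓; indicator I2 active ✗; signal on channel 3 ✓; signal on channel 4 ✓
(D) mechanism M8 — flag F1 raised ✗; flag F2 raised ✗; indicator I2 active ✓; signal on channel 3 ✗; signal on channel 4 ✓
None of the listed candidates fits everything.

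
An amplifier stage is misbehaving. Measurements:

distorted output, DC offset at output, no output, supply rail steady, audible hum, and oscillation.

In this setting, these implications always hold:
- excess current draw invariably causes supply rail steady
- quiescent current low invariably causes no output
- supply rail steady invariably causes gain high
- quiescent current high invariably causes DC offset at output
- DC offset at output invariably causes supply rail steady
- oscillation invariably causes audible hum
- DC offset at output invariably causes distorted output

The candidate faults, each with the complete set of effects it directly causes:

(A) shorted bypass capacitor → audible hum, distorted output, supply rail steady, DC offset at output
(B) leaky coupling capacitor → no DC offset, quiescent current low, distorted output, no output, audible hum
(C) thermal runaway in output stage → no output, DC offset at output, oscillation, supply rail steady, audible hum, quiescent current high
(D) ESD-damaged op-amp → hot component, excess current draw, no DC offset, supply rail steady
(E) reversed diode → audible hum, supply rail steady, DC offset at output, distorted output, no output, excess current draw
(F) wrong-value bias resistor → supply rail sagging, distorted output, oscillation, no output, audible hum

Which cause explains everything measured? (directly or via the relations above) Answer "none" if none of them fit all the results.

Testing each hypothesis:
(A) shorted bypass capacitor — distorted output yes; DC offset at output yes; no output NO; supply rail steady yes; audible hum yes; oscillation NO
(B) leaky coupling capacitor — fails on DC offset at output, supply rail steady, oscillation (predicts no DC offset, not DC offset at output)
(C) thermal runaway in output stage — accounts for every observation (distorted output through DC offset at output → distorted output)
(D) ESD-damaged op-amp — fails on distorted output, DC offset at output, no output, audible hum, oscillation (predicts no DC offset, not DC offset at output)
(E) reversed diode — distorted output yes; DC offset at output yes; no output yes; supply rail steady yes; audible hum yes; oscillation NO
(F) wrong-value bias resistor — fails on DC offset at output, supply rail steady (predicts supply rail sagging, not supply rail steady)
Only (C) is consistent with every observation.

C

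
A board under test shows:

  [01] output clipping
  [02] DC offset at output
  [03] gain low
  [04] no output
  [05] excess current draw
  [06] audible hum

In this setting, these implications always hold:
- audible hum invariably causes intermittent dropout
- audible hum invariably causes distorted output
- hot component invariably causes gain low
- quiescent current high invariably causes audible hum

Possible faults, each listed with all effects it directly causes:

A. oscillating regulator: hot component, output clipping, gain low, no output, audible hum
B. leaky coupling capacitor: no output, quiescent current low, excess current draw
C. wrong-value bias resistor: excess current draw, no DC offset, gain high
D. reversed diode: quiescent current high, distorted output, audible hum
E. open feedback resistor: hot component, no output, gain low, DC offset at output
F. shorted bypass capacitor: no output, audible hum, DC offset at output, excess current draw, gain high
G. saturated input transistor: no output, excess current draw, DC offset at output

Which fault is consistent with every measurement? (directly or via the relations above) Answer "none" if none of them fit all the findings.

Testing each hypothesis:
(A) oscillating regulator — does not account for DC offset at output, excess current draw
(B) leaky coupling capacitor — output clipping NO; DC offset at output NO; gain low NO; no output yes; excess current draw yes; audible hum NO
(C) wrong-value bias resistor — output clipping NO; DC offset at output NO; gain low NO; no output NO; excess current draw yes; audible hum NO
(D) reversed diode — does not account for output clipping, DC offset at output, gain low, no output, excess current draw
(E) open feedback resistor — output clipping NO; DC offset at output yes; gain low yes; no output yes; excess current draw NO; audible hum NO
(F) shorted bypass capacitor — fails on output clipping, gain low (predicts gain high, not gain low)
(G) saturated input transistor — output clipping NO; DC offset at output yes; gain low NO; no output yes; excess current draw yes; audible hum NO
No candidate is consistent with all observations.

none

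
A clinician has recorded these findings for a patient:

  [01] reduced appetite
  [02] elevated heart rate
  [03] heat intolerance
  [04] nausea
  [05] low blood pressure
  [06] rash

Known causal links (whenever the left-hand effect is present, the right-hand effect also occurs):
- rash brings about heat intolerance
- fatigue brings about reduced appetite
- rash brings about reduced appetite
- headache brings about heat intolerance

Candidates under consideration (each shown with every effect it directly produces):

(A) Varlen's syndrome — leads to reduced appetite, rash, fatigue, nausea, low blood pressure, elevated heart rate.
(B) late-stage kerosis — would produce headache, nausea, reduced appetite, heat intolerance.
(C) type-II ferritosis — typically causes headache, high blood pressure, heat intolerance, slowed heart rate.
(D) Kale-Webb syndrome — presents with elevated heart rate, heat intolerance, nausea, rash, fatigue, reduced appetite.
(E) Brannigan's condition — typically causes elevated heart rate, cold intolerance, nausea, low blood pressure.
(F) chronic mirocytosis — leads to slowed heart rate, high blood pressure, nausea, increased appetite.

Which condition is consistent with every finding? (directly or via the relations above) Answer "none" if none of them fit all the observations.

A

Testing each hypothesis:
(A) Varlen's syndrome — reduced appetite yes; elevated heart rate yes; heat intolerance yes (through rash → heat intolerance); nausea yes; low blood pressure yes; rash yes
(B) late-stage kerosis — reduced appetite yes; elevated heart rate NO; heat intolerance yes; nausea yes; low blood pressure NO; rash NO
(C) type-II ferritosis — reduced appetite NO; elevated heart rate NO; heat intolerance yes; nausea NO; low blood pressure NO; rash NO
(D) Kale-Webb syndrome — reduced appetite yes; elevated heart rate yes; heat intolerance yes; nausea yes; low blood pressure NO; rash yes
(E) Brannigan's condition — fails on reduced appetite, heat intolerance, rash (predicts cold intolerance, not heat intolerance)
(F) chronic mirocytosis — fails on reduced appetite, elevated heart rate, heat intolerance, low blood pressure, rash (predicts increased appetite, not reduced appetite; predicts slowed heart rate, not elevated heart rate; predicts high blood pressure, not low blood pressure)
Only (A) is consistent with every observation.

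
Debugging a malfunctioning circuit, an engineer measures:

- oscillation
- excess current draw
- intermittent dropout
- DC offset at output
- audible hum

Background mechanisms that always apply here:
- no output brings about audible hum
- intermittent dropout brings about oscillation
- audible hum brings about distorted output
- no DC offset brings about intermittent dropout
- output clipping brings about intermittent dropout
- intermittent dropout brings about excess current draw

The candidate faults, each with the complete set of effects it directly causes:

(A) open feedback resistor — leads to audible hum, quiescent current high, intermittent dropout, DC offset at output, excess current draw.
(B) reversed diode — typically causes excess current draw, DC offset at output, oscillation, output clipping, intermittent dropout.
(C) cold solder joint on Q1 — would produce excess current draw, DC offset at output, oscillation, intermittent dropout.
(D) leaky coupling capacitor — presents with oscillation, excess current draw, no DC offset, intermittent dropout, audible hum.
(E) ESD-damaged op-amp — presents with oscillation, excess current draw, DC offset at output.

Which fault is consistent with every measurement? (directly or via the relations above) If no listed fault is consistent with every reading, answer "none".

A

Checking each candidate against the observations:
(A) open feedback resistor — accounts for every observation (oscillation through intermittent dropout → oscillation)
(B) reversed diode — oscillation yes; excess current draw yes; intermittent dropout yes; DC offset at output yes; audible hum NO
(C) cold solder joint on Q1 — oscillation yes; excess current draw yes; intermittent dropout yes; DC offset at output yes; audible hum NO
(D) leaky coupling capacitor — fails on DC offset at output (predicts no DC offset, not DC offset at output)
(E) ESD-damaged op-amp — does not account for intermittent dropout, audible hum
(A) alone accounts for all the evidence.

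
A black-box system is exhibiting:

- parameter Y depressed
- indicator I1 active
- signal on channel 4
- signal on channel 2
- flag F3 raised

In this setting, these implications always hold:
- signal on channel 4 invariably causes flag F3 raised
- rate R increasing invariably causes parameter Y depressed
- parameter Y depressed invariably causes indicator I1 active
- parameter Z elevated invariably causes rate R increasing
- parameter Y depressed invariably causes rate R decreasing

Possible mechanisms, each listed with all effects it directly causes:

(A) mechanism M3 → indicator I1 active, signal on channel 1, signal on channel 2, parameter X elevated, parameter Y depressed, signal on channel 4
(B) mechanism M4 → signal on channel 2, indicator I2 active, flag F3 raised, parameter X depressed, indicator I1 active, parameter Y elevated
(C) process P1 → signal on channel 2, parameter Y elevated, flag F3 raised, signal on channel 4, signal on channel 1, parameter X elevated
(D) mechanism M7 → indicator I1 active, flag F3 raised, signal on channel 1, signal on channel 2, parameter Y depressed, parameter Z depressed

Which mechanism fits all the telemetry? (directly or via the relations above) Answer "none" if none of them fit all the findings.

Testing each hypothesis:
(A) mechanism M3 — accounts for every observation (flag F3 raised by signal on channel 4 → flag F3 raised)
(B) mechanism M4 — parameter Y depressed NO; indicator I1 active yes; signal on channel 4 NO; signal on channel 2 yes; flag F3 raised yes
(C) process P1 — parameter Y depressed NO; indicator I1 active NO; signal on channel 4 yes; signal on channel 2 yes; flag F3 raised yes
(D) mechanism M7 — parameter Y depressed yes; indicator I1 active yes; signal on channel 4 NO; signal on channel 2 yes; flag F3 raised yes
(A) alone accounts for all the evidence.

A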